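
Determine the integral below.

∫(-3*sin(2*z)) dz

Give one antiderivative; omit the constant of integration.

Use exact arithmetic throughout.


Answer: 3*cos(2*z)/2.


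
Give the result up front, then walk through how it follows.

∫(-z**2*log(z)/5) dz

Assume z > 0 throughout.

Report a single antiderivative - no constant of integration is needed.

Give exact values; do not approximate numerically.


The answer is -z**3*log(z)/15 + z**3/45.
Step 1. Integrate ∫(-z**2*log(z)/5) dz by parts with u = log(z), dv = (-z**2/5) dz, so v = -z**3/15 [assuming z > 0]: now -z**3*log(z)/15 + ∫(z**2/15) dz.
Step 2. Evaluate the standard form: now -z**3*log(z)/15 + z**3/45.
Answer: -z**3*log(z)/15 + z**3/45.


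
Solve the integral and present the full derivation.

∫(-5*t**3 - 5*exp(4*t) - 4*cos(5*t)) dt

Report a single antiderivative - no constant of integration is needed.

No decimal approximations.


Step 1. Rewrite: now ∫(-5*t**3) dt + ∫(-5*exp(4*t)) dt + ∫(-4*cos(5*t)) dt.
Step 2. Evaluate the standard form: now -5*t**4/4 + ∫(-5*exp(4*t)) dt + ∫(-4*cos(5*t)) dt.
Step 3. Evaluate the standard form: now -5*t**4/4 - 5*exp(4*t)/4 + ∫(-4*cos(5*t)) dt.
Step 4. Evaluate the standard form: now -5*t**4/4 - 5*exp(4*t)/4 - 4*sin(5*t)/5.
Answer: -5*t**4/4 - 5*exp(4*t)/4 - 4*sin(5*t)/5.


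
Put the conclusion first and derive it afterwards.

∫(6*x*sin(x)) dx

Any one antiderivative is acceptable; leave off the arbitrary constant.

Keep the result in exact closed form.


The answer is -6*x*cos(x) + 6*sin(x).
Step 1. Integrate ∫(6*x*sin(x)) dx by parts with u = x, dv = (6*sin(x)) dx, so v = -6*cos(x): now -6*x*cos(x) + ∫(6*cos(x)) dx.
Step 2. Evaluate the standard form: now -6*x*cos(x) + 6*sin(x).
Answer: -6*x*cos(x) + 6*sin(x).


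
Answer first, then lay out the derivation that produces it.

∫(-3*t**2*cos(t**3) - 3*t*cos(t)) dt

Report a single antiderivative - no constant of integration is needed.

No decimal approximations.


The answer is -3*t*sin(t) - sin(t**3) - 3*cos(t).
Step 1. Rewrite: now ∫(-3*t*cos(t)) dt + ∫(-3*t**2*cos(t**3)) dt.
Step 2. Substitute u = t**3, turning ∫(-3*t**2*cos(t**3)) dt into ∫(-cos(u)) du: now ∫(-3*t*cos(t)) dt + ∫(-cos(u)) du.
Step 3. Evaluate the standard form: now -sin(u) + ∫(-3*t*cos(t)) dt.
Step 4. Substitute back u = t**3: now -sin(t**3) + ∫(-3*t*cos(t)) dt.
Step 5. Integrate ∫(-3*t*cos(t)) dt by parts with u = t, dv = (-3*cos(t)) dt, so v = -3*sin(t): now -3*t*sin(t) - sin(t**3) + ∫(3*sin(t)) dt.
Step 6. Evaluate the standard form: now -3*t*sin(t) - sin(t**3) - 3*cos(t).
Answer: -3*t*sin(t) - sin(t**3) - 3*cos(t).


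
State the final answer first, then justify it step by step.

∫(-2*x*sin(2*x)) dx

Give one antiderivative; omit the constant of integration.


The answer is x*cos(2*x) - sin(2*x)/2.
Step 1. Integrate ∫(-2*x*sin(2*x)) dx by parts with u = x, dv = (-2*sin(2*x)) dx, so v = cos(2*x): now x*cos(2*x) + ∫(-cos(2*x)) dx.
Step 2. Evaluate the standard form: now x*cos(2*x) - sin(2*x)/2.
Answer: x*cos(2*x) - sin(2*x)/2.


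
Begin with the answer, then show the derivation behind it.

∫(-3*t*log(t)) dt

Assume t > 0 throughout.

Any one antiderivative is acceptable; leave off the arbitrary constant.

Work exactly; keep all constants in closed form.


The answer is -3*t**2*log(t)/2 + 3*t**2/4.
Step 1. Integrate ∫(-3*t*log(t)) dt by parts with u = log(t), dv = (-3*t) dt, so v = -3*t**2/2 [assuming t > 0]: now -3*t**2*log(t)/2 + ∫(3*t/2) dt.
Step 2. Evaluate the standard form: now -3*t**2*log(t)/2 + 3*t**2/4.
Answer: -3*t**2*log(t)/2 + 3*t**2/4.


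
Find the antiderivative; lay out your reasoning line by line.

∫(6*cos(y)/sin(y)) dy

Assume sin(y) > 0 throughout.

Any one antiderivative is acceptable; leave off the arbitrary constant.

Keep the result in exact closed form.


Step 1. Substitute u = sin(y), turning ∫(6*cos(y)/sin(y)) dy into ∫(6/u) du: now ∫(6/u) du.
Step 2. Evaluate the standard form [assuming u > 0]: now 6*log(u).
Step 3. Substitute back u = sin(y): now 6*log(sin(y)).
Answer: 6*log(sin(y)).


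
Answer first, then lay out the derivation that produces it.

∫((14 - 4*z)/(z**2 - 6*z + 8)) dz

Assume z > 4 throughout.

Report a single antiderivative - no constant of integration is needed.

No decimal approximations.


The answer is -log(z - 4) - 3*log(z - 2).
Step 1. Decompose ∫((14 - 4*z)/(z**2 - 6*z + 8)) dz by partial fractions, (14 - 4*z)/(z**2 - 6*z + 8) = -3/(z - 2) - 1/(z - 4): now ∫(-1/(z - 4)) dz + ∫(-3/(z - 2)) dz.
Step 2. Evaluate the standard form [assuming z > 4]: now -log(z - 4) + ∫(-3/(z - 2)) dz.
Step 3. Evaluate the standard form [assuming z > 2]: now -log(z - 4) - 3*log(z - 2).
Answer: -log(z - 4) - 3*log(z - 2).


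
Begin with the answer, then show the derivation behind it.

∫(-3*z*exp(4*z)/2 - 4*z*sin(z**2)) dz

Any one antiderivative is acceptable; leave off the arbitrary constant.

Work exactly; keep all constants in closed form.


The answer is -3*z*exp(4*z)/8 + 3*exp(4*z)/32 + 2*cos(z**2).
Step 1. Rewrite: now ∫(-3*z*exp(4*z)/2) dz + ∫(-4*z*sin(z**2)) dz.
Step 2. Integrate ∫(-3*z*exp(4*z)/2) dz by parts with u = z, dv = (-3*exp(4*z)/2) dz, so v = -3*exp(4*z)/8: now -3*z*exp(4*z)/8 + ∫(-4*z*sin(z**2)) dz + ∫(3*exp(4*z)/8) dz.
Step 3. Evaluate the standard form: now -3*z*exp(4*z)/8 + 3*exp(4*z)/32 + ∫(-4*z*sin(z**2)) dz.
Step 4. Substitute u = z**2, turning ∫(-4*z*sin(z**2)) dz into ∫(-2*sin(u)) du: now -3*z*exp(4*z)/8 + 3*exp(4*z)/32 + ∫(-2*sin(u)) du.
Step 5. Evaluate the standard form: now -3*z*exp(4*z)/8 + 3*exp(4*z)/32 + 2*cos(u).
Step 6. Substitute back u = z**2: now -3*z*exp(4*z)/8 + 3*exp(4*z)/32 + 2*cos(z**2).
Answer: -3*z*exp(4*z)/8 + 3*exp(4*z)/32 + 2*cos(z**2).


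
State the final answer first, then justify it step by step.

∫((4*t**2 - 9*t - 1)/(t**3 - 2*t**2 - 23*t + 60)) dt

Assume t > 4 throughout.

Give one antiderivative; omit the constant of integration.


The answer is 3*log(t - 4) - log(t - 3) + 2*log(t + 5).
Step 1. Decompose ∫((4*t**2 - 9*t - 1)/(t**3 - 2*t**2 - 23*t + 60)) dt by partial fractions, (4*t**2 - 9*t - 1)/(t**3 - 2*t**2 - 23*t + 60) = 2/(t + 5) - 1/(t - 3) + 3/(t - 4): now ∫(3/(t - 4)) dt + ∫(-1/(t - 3)) dt + ∫(2/(t + 5)) dt.
Step 2. Evaluate the standard form [assuming t > -5]: now 2*log(t + 5) + ∫(3/(t - 4)) dt + ∫(-1/(t - 3)) dt.
Step 3. Evaluate the standard form [assuming t > 3]: now -log(t - 3) + 2*log(t + 5) + ∫(3/(t - 4)) dt.
Step 4. Evaluate the standard form [assuming t > 4]: now 3*log(t - 4) - log(t - 3) + 2*log(t + 5).
Answer: 3*log(t - 4) - log(t - 3) + 2*log(t + 5).


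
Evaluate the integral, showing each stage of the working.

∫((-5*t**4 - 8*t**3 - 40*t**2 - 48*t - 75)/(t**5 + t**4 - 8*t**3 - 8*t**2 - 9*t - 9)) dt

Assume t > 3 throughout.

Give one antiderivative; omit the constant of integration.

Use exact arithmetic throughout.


Step 1. Decompose ∫((-5*t**4 - 8*t**3 - 40*t**2 - 48*t - 75)/(t**5 + t**4 - 8*t**3 - 8*t**2 - 9*t - 9)) dt by partial fractions, (-5*t**4 - 8*t**3 - 40*t**2 - 48*t - 75)/(t**5 + t**4 - 8*t**3 - 8*t**2 - 9*t - 9) = 4/(t**2 + 1) - 4/(t + 3) + 4/(t + 1) - 5/(t - 3): now ∫(-5/(t - 3)) dt + ∫(4/(t + 1)) dt + ∫(-4/(t + 3)) dt + ∫(4/(t**2 + 1)) dt.
Step 2. Evaluate the standard form [assuming t > -3]: now -4*log(t + 3) + ∫(-5/(t - 3)) dt + ∫(4/(t + 1)) dt + ∫(4/(t**2 + 1)) dt.
Step 3. Evaluate the standard form [assuming t > 3]: now -5*log(t - 3) - 4*log(t + 3) + ∫(4/(t + 1)) dt + ∫(4/(t**2 + 1)) dt.
Step 4. Evaluate the standard form [assuming t > -1]: now -5*log(t - 3) + 4*log(t + 1) - 4*log(t + 3) + ∫(4/(t**2 + 1)) dt.
Step 5. Evaluate the standard form: now -5*log(t - 3) + 4*log(t + 1) - 4*log(t + 3) + 4*atan(t).
Answer: -5*log(t - 3) + 4*log(t + 1) - 4*log(t + 3) + 4*atan(t).


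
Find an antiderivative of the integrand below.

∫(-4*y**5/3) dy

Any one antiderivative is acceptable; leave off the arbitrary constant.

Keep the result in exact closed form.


Answer: -2*y**6/9.


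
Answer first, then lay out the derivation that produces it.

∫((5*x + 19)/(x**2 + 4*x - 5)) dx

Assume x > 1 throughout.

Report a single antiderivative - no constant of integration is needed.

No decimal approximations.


The answer is 4*log(x - 1) + log(x + 5).
Step 1. Decompose ∫((5*x + 19)/(x**2 + 4*x - 5)) dx by partial fractions, (5*x + 19)/(x**2 + 4*x - 5) = 1/(x + 5) + 4/(x - 1): now ∫(4/(x - 1)) dx + ∫(1/(x + 5)) dx.
Step 2. Evaluate the standard form [assuming x > -5]: now log(x + 5) + ∫(4/(x - 1)) dx.
Step 3. Evaluate the standard form [assuming x > 1]: now 4*log(x - 1) + log(x + 5).
Answer: 4*log(x - 1) + log(x + 5).


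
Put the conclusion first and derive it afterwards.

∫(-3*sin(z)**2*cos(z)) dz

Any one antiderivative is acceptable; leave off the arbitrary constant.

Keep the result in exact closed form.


The answer is -sin(z)**3.
Step 1. Substitute u = sin(z), turning ∫(-3*sin(z)**2*cos(z)) dz into ∫(-3*u**2) du: now ∫(-3*u**2) du.
Step 2. Evaluate the standard form: now -u**3.
Step 3. Substitute back u = sin(z): now -sin(z)**3.
Answer: -sin(z)**3.


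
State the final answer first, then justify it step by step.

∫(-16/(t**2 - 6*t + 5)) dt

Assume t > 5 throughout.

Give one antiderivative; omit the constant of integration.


The answer is -4*log(t - 5) + 4*log(t - 1).
Step 1. Decompose ∫(-16/(t**2 - 6*t + 5)) dt by partial fractions, -16/(t**2 - 6*t + 5) = 4/(t - 1) - 4/(t - 5): now ∫(-4/(t - 5)) dt + ∫(4/(t - 1)) dt.
Step 2. Evaluate the standard form [assuming t > 5]: now -4*log(t - 5) + ∫(4/(t - 1)) dt.
Step 3. Evaluate the standard form [assuming t > 1]: now -4*log(t - 5) + 4*log(t - 1).
Answer: -4*log(t - 5) + 4*log(t - 1).


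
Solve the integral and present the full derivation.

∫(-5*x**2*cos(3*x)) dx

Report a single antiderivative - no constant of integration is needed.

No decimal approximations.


Step 1. Integrate ∫(-5*x**2*cos(3*x)) dx by parts with u = x**2, dv = (-5*cos(3*x)) dx, so v = -5*sin(3*x)/3: now -5*x**2*sin(3*x)/3 + ∫(10*x*sin(3*x)/3) dx.
Step 2. Integrate ∫(10*x*sin(3*x)/3) dx by parts with u = x, dv = (10*sin(3*x)/3) dx, so v = -10*cos(3*x)/9: now -5*x**2*sin(3*x)/3 - 10*x*cos(3*x)/9 + ∫(10*cos(3*x)/9) dx.
Step 3. Evaluate the standard form: now -5*x**2*sin(3*x)/3 - 10*x*cos(3*x)/9 + 10*sin(3*x)/27.
Answer: -5*x**2*sin(3*x)/3 - 10*x*cos(3*x)/9 + 10*sin(3*x)/27.


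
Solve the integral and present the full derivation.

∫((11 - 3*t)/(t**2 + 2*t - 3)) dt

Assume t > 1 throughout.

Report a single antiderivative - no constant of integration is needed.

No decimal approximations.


Step 1. Decompose ∫((11 - 3*t)/(t**2 + 2*t - 3)) dt by partial fractions, (11 - 3*t)/(t**2 + 2*t - 3) = -5/(t + 3) + 2/(t - 1): now ∫(2/(t - 1)) dt + ∫(-5/(t + 3)) dt.
Step 2. Evaluate the standard form [assuming t > -3]: now -5*log(t + 3) + ∫(2/(t - 1)) dt.
Step 3. Evaluate the standard form [assuming t > 1]: now 2*log(t - 1) - 5*log(t + 3).
Answer: 2*log(t - 1) - 5*log(t + 3).


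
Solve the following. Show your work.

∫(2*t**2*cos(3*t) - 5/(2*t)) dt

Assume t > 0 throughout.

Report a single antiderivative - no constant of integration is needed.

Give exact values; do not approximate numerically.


Step 1. Rewrite: now ∫(-5/(2*t)) dt + ∫(2*t**2*cos(3*t)) dt.
Step 2. Integrate ∫(2*t**2*cos(3*t)) dt by parts with u = t**2, dv = (2*cos(3*t)) dt, so v = 2*sin(3*t)/3: now 2*t**2*sin(3*t)/3 + ∫(-5/(2*t)) dt + ∫(-4*t*sin(3*t)/3) dt.
Step 3. Integrate ∫(-4*t*sin(3*t)/3) dt by parts with u = t, dv = (-4*sin(3*t)/3) dt, so v = 4*cos(3*t)/9: now 2*t**2*sin(3*t)/3 + 4*t*cos(3*t)/9 + ∫(-5/(2*t)) dt + ∫(-4*cos(3*t)/9) dt.
Step 4. Evaluate the standard form: now 2*t**2*sin(3*t)/3 + 4*t*cos(3*t)/9 - 4*sin(3*t)/27 + ∫(-5/(2*t)) dt.
Step 5. Evaluate the standard form [assuming t > 0]: now 2*t**2*sin(3*t)/3 + 4*t*cos(3*t)/9 - 5*log(t)/2 - 4*sin(3*t)/27.
Answer: 2*t**2*sin(3*t)/3 + 4*t*cos(3*t)/9 - 5*log(t)/2 - 4*sin(3*t)/27.


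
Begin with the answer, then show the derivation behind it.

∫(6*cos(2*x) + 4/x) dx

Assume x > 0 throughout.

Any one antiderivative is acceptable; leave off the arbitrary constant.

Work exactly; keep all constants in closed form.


The answer is 4*log(x) + 3*sin(2*x).
Step 1. Rewrite: now ∫(4/x) dx + ∫(6*cos(2*x)) dx.
Step 2. Evaluate the standard form [assuming x > 0]: now 4*log(x) + ∫(6*cos(2*x)) dx.
Step 3. Evaluate the standard form: now 4*log(x) + 3*sin(2*x).
Answer: 4*log(x) + 3*sin(2*x).


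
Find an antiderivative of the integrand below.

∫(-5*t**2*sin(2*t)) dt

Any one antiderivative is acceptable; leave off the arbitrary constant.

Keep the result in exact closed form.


Answer: 5*t**2*cos(2*t)/2 - 5*t*sin(2*t)/2 - 5*cos(2*t)/4.


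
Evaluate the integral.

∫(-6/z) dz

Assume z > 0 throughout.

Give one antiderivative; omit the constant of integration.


Answer: -6*log(z).


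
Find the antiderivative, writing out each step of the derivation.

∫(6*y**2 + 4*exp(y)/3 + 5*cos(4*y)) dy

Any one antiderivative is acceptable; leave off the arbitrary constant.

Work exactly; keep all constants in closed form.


Step 1. Rewrite: now ∫(6*y**2) dy + ∫(4*exp(y)/3) dy + ∫(5*cos(4*y)) dy.
Step 2. Evaluate the standard form: now 5*sin(4*y)/4 + ∫(6*y**2) dy + ∫(4*exp(y)/3) dy.
Step 3. Evaluate the standard form: now 2*y**3 + 5*sin(4*y)/4 + ∫(4*exp(y)/3) dy.
Step 4. Evaluate the standard form: now 2*y**3 + 4*exp(y)/3 + 5*sin(4*y)/4.
Answer: 2*y**3 + 4*exp(y)/3 + 5*sin(4*y)/4.


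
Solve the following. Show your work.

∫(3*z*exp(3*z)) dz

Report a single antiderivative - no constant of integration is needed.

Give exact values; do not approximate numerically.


Step 1. Integrate ∫(3*z*exp(3*z)) dz by parts with u = z, dv = (3*exp(3*z)) dz, so v = exp(3*z): now z*exp(3*z) + ∫(-exp(3*z)) dz.
Step 2. Evaluate the standard form: now z*exp(3*z) - exp(3*z)/3.
Answer: z*exp(3*z) - exp(3*z)/3.


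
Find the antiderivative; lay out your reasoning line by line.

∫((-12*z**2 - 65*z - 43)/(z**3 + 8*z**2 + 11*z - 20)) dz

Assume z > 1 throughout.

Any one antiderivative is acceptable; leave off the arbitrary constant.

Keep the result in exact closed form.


Step 1. Decompose ∫((-12*z**2 - 65*z - 43)/(z**3 + 8*z**2 + 11*z - 20)) dz by partial fractions, (-12*z**2 - 65*z - 43)/(z**3 + 8*z**2 + 11*z - 20) = -3/(z + 5) - 5/(z + 4) - 4/(z - 1): now ∫(-4/(z - 1)) dz + ∫(-5/(z + 4)) dz + ∫(-3/(z + 5)) dz.
Step 2. Evaluate the standard form [assuming z > -4]: now -5*log(z + 4) + ∫(-4/(z - 1)) dz + ∫(-3/(z + 5)) dz.
Step 3. Evaluate the standard form [assuming z > 1]: now -4*log(z - 1) - 5*log(z + 4) + ∫(-3/(z + 5)) dz.
Step 4. Evaluate the standard form [assuming z > -5]: now -4*log(z - 1) - 5*log(z + 4) - 3*log(z + 5).
Answer: -4*log(z - 1) - 5*log(z + 4) - 3*log(z + 5).


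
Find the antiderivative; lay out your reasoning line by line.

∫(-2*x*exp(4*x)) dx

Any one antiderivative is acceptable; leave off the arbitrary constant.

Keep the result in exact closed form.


Step 1. Integrate ∫(-2*x*exp(4*x)) dx by parts with u = x, dv = (-2*exp(4*x)) dx, so v = -exp(4*x)/2: now -x*exp(4*x)/2 + ∫(exp(4*x)/2) dx.
Step 2. Evaluate the standard form: now -x*exp(4*x)/2 + exp(4*x)/8.
Answer: -x*exp(4*x)/2 + exp(4*x)/8.


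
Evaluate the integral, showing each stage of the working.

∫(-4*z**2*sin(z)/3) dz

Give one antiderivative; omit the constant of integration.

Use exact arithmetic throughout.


Step 1. Integrate ∫(-4*z**2*sin(z)/3) dz by parts with u = z**2, dv = (-4*sin(z)/3) dz, so v = 4*cos(z)/3: now 4*z**2*cos(z)/3 + ∫(-8*z*cos(z)/3) dz.
Step 2. Integrate ∫(-8*z*cos(z)/3) dz by parts with u = z, dv = (-8*cos(z)/3) dz, so v = -8*sin(z)/3: now 4*z**2*cos(z)/3 - 8*z*sin(z)/3 + ∫(8*sin(z)/3) dz.
Step 3. Evaluate the standard form: now 4*z**2*cos(z)/3 - 8*z*sin(z)/3 - 8*cos(z)/3.
Answer: 4*z**2*cos(z)/3 - 8*z*sin(z)/3 - 8*cos(z)/3.


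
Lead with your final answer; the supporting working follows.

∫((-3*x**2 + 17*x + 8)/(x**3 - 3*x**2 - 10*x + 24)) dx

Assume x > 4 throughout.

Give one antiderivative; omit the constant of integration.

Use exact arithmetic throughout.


The answer is 2*log(x - 4) - 3*log(x - 2) - 2*log(x + 3).
Step 1. Decompose ∫((-3*x**2 + 17*x + 8)/(x**3 - 3*x**2 - 10*x + 24)) dx by partial fractions, (-3*x**2 + 17*x + 8)/(x**3 - 3*x**2 - 10*x + 24) = -2/(x + 3) - 3/(x - 2) + 2/(x - 4): now ∫(2/(x - 4)) dx + ∫(-3/(x - 2)) dx + ∫(-2/(x + 3)) dx.
Step 2. Evaluate the standard form [assuming x > -3]: now -2*log(x + 3) + ∫(2/(x - 4)) dx + ∫(-3/(x - 2)) dx.
Step 3. Evaluate the standard form [assuming x > 4]: now 2*log(x - 4) - 2*log(x + 3) + ∫(-3/(x - 2)) dx.
Step 4. Evaluate the standard form [assuming x > 2]: now 2*log(x - 4) - 3*log(x - 2) - 2*log(x + 3).
Answer: 2*log(x - 4) - 3*log(x - 2) - 2*log(x + 3).


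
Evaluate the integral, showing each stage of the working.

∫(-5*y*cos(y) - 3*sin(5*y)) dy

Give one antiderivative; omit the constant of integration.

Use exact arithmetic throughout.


Step 1. Rewrite: now ∫(-5*y*cos(y)) dy + ∫(-3*sin(5*y)) dy.
Step 2. Evaluate the standard form: now 3*cos(5*y)/5 + ∫(-5*y*cos(y)) dy.
Step 3. Integrate ∫(-5*y*cos(y)) dy by parts with u = y, dv = (-5*cos(y)) dy, so v = -5*sin(y): now -5*y*sin(y) + 3*cos(5*y)/5 + ∫(5*sin(y)) dy.
Step 4. Evaluate the standard form: now -5*y*sin(y) - 5*cos(y) + 3*cos(5*y)/5.
Answer: -5*y*sin(y) - 5*cos(y) + 3*cos(5*y)/5.


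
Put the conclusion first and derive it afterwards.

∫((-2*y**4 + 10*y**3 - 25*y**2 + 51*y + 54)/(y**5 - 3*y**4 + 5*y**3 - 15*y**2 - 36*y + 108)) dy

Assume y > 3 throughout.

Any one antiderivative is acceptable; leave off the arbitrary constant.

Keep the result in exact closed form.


The answer is log(y - 3) - 2*log(y - 2) - log(y + 2) + atan(y/3).
Step 1. Decompose ∫((-2*y**4 + 10*y**3 - 25*y**2 + 51*y + 54)/(y**5 - 3*y**4 + 5*y**3 - 15*y**2 - 36*y + 108)) dy by partial fractions, (-2*y**4 + 10*y**3 - 25*y**2 + 51*y + 54)/(y**5 - 3*y**4 + 5*y**3 - 15*y**2 - 36*y + 108) = 3/(y**2 + 9) - 1/(y + 2) - 2/(y - 2) + 1/(y - 3): now ∫(1/(y - 3)) dy + ∫(-2/(y - 2)) dy + ∫(-1/(y + 2)) dy + ∫(3/(y**2 + 9)) dy.
Step 2. Evaluate the standard form [assuming y > 3]: now log(y - 3) + ∫(-2/(y - 2)) dy + ∫(-1/(y + 2)) dy + ∫(3/(y**2 + 9)) dy.
Step 3. Evaluate the standard form [assuming y > -2]: now log(y - 3) - log(y + 2) + ∫(-2/(y - 2)) dy + ∫(3/(y**2 + 9)) dy.
Step 4. Evaluate the standard form [assuming y > 2]: now log(y - 3) - 2*log(y - 2) - log(y + 2) + ∫(3/(y**2 + 9)) dy.
Step 5. Evaluate the standard form: now log(y - 3) - 2*log(y - 2) - log(y + 2) + atan(y/3).
Answer: log(y - 3) - 2*log(y - 2) - log(y + 2) + atan(y/3).


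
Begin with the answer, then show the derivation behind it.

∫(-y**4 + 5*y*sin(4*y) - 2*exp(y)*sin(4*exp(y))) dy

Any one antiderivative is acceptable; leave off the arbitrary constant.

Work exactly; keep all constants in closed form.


The answer is -y**5/5 - 5*y*cos(4*y)/4 + 5*sin(4*y)/16 + cos(4*exp(y))/2.
Step 1. Rewrite: now ∫(-y**4) dy + ∫(5*y*sin(4*y)) dy + ∫(-2*exp(y)*sin(4*exp(y))) dy.
Step 2. Integrate ∫(5*y*sin(4*y)) dy by parts with u = y, dv = (5*sin(4*y)) dy, so v = -5*cos(4*y)/4: now -5*y*cos(4*y)/4 + ∫(-y**4) dy + ∫(-2*exp(y)*sin(4*exp(y))) dy + ∫(5*cos(4*y)/4) dy.
Step 3. Evaluate the standard form: now -5*y*cos(4*y)/4 + 5*sin(4*y)/16 + ∫(-y**4) dy + ∫(-2*exp(y)*sin(4*exp(y))) dy.
Step 4. Substitute u = exp(y), turning ∫(-2*exp(y)*sin(4*exp(y))) dy into ∫(-2*sin(4*u)) du: now -5*y*cos(4*y)/4 + 5*sin(4*y)/16 + ∫(-y**4) dy + ∫(-2*sin(4*u)) du.
Step 5. Evaluate the standard form: now -5*y*cos(4*y)/4 + 5*sin(4*y)/16 + cos(4*u)/2 + ∫(-y**4) dy.
Step 6. Substitute back u = exp(y): now -5*y*cos(4*y)/4 + 5*sin(4*y)/16 + cos(4*exp(y))/2 + ∫(-y**4) dy.
Step 7. Evaluate the standard form: now -y**5/5 - 5*y*cos(4*y)/4 + 5*sin(4*y)/16 + cos(4*exp(y))/2.
Answer: -y**5/5 - 5*y*cos(4*y)/4 + 5*sin(4*y)/16 + cos(4*exp(y))/2.


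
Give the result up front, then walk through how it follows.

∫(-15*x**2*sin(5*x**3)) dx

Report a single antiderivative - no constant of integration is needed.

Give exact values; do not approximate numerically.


The answer is cos(5*x**3).
Step 1. Substitute u = x**3, turning ∫(-15*x**2*sin(5*x**3)) dx into ∫(-5*sin(5*u)) du: now ∫(-5*sin(5*u)) du.
Step 2. Evaluate the standard form: now cos(5*u).
Step 3. Substitute back u = x**3: now cos(5*x**3).
Answer: cos(5*x**3).


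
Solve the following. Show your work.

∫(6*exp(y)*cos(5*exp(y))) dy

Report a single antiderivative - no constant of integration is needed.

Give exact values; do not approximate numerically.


Step 1. Substitute u = exp(y), turning ∫(6*exp(y)*cos(5*exp(y))) dy into ∫(6*cos(5*u)) du: now ∫(6*cos(5*u)) du.
Step 2. Evaluate the standard form: now 6*sin(5*u)/5.
Step 3. Substitute back u = exp(y): now 6*sin(5*exp(y))/5.
Answer: 6*sin(5*exp(y))/5.


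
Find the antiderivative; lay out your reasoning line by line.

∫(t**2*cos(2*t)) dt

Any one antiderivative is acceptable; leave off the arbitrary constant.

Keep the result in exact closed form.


Step 1. Integrate ∫(t**2*cos(2*t)) dt by parts with u = t**2, dv = (cos(2*t)) dt, so v = sin(2*t)/2: now t**2*sin(2*t)/2 + ∫(-t*sin(2*t)) dt.
Step 2. Integrate ∫(-t*sin(2*t)) dt by parts with u = t, dv = (-sin(2*t)) dt, so v = cos(2*t)/2: now t**2*sin(2*t)/2 + t*cos(2*t)/2 + ∫(-cos(2*t)/2) dt.
Step 3. Evaluate the standard form: now t**2*sin(2*t)/2 + t*cos(2*t)/2 - sin(2*t)/4.
Answer: t**2*sin(2*t)/2 + t*cos(2*t)/2 - sin(2*t)/4.


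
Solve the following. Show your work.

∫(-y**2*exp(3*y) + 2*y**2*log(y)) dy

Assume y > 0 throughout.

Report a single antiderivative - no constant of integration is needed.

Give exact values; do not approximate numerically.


Step 1. Rewrite: now ∫(-y**2*exp(3*y)) dy + ∫(2*y**2*log(y)) dy.
Step 2. Integrate ∫(2*y**2*log(y)) dy by parts with u = log(y), dv = (2*y**2) dy, so v = 2*y**3/3 [assuming y > 0]: now 2*y**3*log(y)/3 + ∫(-2*y**2/3) dy + ∫(-y**2*exp(3*y)) dy.
Step 3. Evaluate the standard form: now 2*y**3*log(y)/3 - 2*y**3/9 + ∫(-y**2*exp(3*y)) dy.
Step 4. Integrate ∫(-y**2*exp(3*y)) dy by parts with u = y**2, dv = (-exp(3*y)) dy, so v = -exp(3*y)/3: now 2*y**3*log(y)/3 - 2*y**3/9 - y**2*exp(3*y)/3 + ∫(2*y*exp(3*y)/3) dy.
Step 5. Integrate ∫(2*y*exp(3*y)/3) dy by parts with u = y, dv = (2*exp(3*y)/3) dy, so v = 2*exp(3*y)/9: now 2*y**3*log(y)/3 - 2*y**3/9 - y**2*exp(3*y)/3 + 2*y*exp(3*y)/9 + ∫(-2*exp(3*y)/9) dy.
Step 6. Evaluate the standard form: now 2*y**3*log(y)/3 - 2*y**3/9 - y**2*exp(3*y)/3 + 2*y*exp(3*y)/9 - 2*exp(3*y)/27.
Answer: 2*y**3*log(y)/3 - 2*y**3/9 - y**2*exp(3*y)/3 + 2*y*exp(3*y)/9 - 2*exp(3*y)/27.


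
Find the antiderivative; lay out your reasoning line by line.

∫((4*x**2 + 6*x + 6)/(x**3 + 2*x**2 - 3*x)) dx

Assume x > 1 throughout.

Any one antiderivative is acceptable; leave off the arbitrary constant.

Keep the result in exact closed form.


Step 1. Decompose ∫((4*x**2 + 6*x + 6)/(x**3 + 2*x**2 - 3*x)) dx by partial fractions, (4*x**2 + 6*x + 6)/(x**3 + 2*x**2 - 3*x) = 2/(x + 3) + 4/(x - 1) - 2/x: now ∫(-2/x) dx + ∫(4/(x - 1)) dx + ∫(2/(x + 3)) dx.
Step 2. Evaluate the standard form [assuming x > -3]: now 2*log(x + 3) + ∫(-2/x) dx + ∫(4/(x - 1)) dx.
Step 3. Evaluate the standard form [assuming x > 1]: now 4*log(x - 1) + 2*log(x + 3) + ∫(-2/x) dx.
Step 4. Evaluate the standard form [assuming x > 0]: now -2*log(x) + 4*log(x - 1) + 2*log(x + 3).
Answer: -2*log(x) + 4*log(x - 1) + 2*log(x + 3).


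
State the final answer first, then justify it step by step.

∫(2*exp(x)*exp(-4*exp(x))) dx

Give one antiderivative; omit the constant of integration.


The answer is -exp(-4*exp(x))/2.
Step 1. Substitute u = exp(x), turning ∫(2*exp(x)*exp(-4*exp(x))) dx into ∫(2*exp(-4*u)) du: now ∫(2*exp(-4*u)) du.
Step 2. Evaluate the standard form: now -exp(-4*u)/2.
Step 3. Substitute back u = exp(x): now -exp(-4*exp(x))/2.
Answer: -exp(-4*exp(x))/2.


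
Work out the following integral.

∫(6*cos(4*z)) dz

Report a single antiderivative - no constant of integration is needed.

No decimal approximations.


Answer: 3*sin(4*z)/2.


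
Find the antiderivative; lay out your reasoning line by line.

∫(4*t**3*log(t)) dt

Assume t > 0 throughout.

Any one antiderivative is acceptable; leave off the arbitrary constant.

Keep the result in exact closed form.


Step 1. Integrate ∫(4*t**3*log(t)) dt by parts with u = log(t), dv = (4*t**3) dt, so v = t**4 [assuming t > 0]: now t**4*log(t) + ∫(-t**3) dt.
Step 2. Evaluate the standard form: now t**4*log(t) - t**4/4.
Answer: t**4*log(t) - t**4/4.


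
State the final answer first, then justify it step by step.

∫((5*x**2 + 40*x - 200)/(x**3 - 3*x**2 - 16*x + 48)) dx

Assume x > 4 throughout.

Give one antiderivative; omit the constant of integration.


The answer is 5*log(x - 4) + 5*log(x - 3) - 5*log(x + 4).
Step 1. Decompose ∫((5*x**2 + 40*x - 200)/(x**3 - 3*x**2 - 16*x + 48)) dx by partial fractions, (5*x**2 + 40*x - 200)/(x**3 - 3*x**2 - 16*x + 48) = -5/(x + 4) + 5/(x - 3) + 5/(x - 4): now ∫(5/(x - 4)) dx + ∫(5/(x - 3)) dx + ∫(-5/(x + 4)) dx.
Step 2. Evaluate the standard form [assuming x > -4]: now -5*log(x + 4) + ∫(5/(x - 4)) dx + ∫(5/(x - 3)) dx.
Step 3. Evaluate the standard form [assuming x > 4]: now 5*log(x - 4) - 5*log(x + 4) + ∫(5/(x - 3)) dx.
Step 4. Evaluate the standard form [assuming x > 3]: now 5*log(x - 4) + 5*log(x - 3) - 5*log(x + 4).
Answer: 5*log(x - 4) + 5*log(x - 3) - 5*log(x + 4).


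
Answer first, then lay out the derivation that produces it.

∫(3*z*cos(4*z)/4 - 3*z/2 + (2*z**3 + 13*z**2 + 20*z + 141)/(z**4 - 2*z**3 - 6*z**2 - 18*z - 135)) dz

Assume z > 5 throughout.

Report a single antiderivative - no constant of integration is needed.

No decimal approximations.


The answer is -3*z**2/4 + 3*z*sin(4*z)/16 + 3*log(z - 5) - log(z + 3) + 3*cos(4*z)/64 - atan(z/3)/3.
Step 1. Rewrite: now ∫(-3*z/2) dz + ∫(3*z*cos(4*z)/4) dz + ∫((2*z**3 + 13*z**2 + 20*z + 141)/(z**4 - 2*z**3 - 6*z**2 - 18*z - 135)) dz.
Step 2. Decompose ∫((2*z**3 + 13*z**2 + 20*z + 141)/(z**4 - 2*z**3 - 6*z**2 - 18*z - 135)) dz by partial fractions, (2*z**3 + 13*z**2 + 20*z + 141)/(z**4 - 2*z**3 - 6*z**2 - 18*z - 135) = -1/(z**2 + 9) - 1/(z + 3) + 3/(z - 5): now ∫(-3*z/2) dz + ∫(3*z*cos(4*z)/4) dz + ∫(3/(z - 5)) dz + ∫(-1/(z + 3)) dz + ∫(-1/(z**2 + 9)) dz.
Step 3. Evaluate the standard form [assuming z > 5]: now 3*log(z - 5) + ∫(-3*z/2) dz + ∫(3*z*cos(4*z)/4) dz + ∫(-1/(z + 3)) dz + ∫(-1/(z**2 + 9)) dz.
Step 4. Evaluate the standard form [assuming z > -3]: now 3*log(z - 5) - log(z + 3) + ∫(-3*z/2) dz + ∫(3*z*cos(4*z)/4) dz + ∫(-1/(z**2 + 9)) dz.
Step 5. Evaluate the standard form: now 3*log(z - 5) - log(z + 3) - atan(z/3)/3 + ∫(-3*z/2) dz + ∫(3*z*cos(4*z)/4) dz.
Step 6. Integrate ∫(3*z*cos(4*z)/4) dz by parts with u = z, dv = (3*cos(4*z)/4) dz, so v = 3*sin(4*z)/16: now 3*z*sin(4*z)/16 + 3*log(z - 5) - log(z + 3) - atan(z/3)/3 + ∫(-3*z/2) dz + ∫(-3*sin(4*z)/16) dz.
Step 7. Evaluate the standard form: now 3*z*sin(4*z)/16 + 3*log(z - 5) - log(z + 3) + 3*cos(4*z)/64 - atan(z/3)/3 + ∫(-3*z/2) dz.
Step 8. Evaluate the standard form: now -3*z**2/4 + 3*z*sin(4*z)/16 + 3*log(z - 5) - log(z + 3) + 3*cos(4*z)/64 - atan(z/3)/3.
Answer: -3*z**2/4 + 3*z*sin(4*z)/16 + 3*log(z - 5) - log(z + 3) + 3*cos(4*z)/64 - atan(z/3)/3.


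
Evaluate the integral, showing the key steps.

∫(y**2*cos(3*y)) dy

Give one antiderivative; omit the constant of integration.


Step 1. Integrate ∫(y**2*cos(3*y)) dy by parts with u = y**2, dv = (cos(3*y)) dy, so v = sin(3*y)/3: now y**2*sin(3*y)/3 + ∫(-2*y*sin(3*y)/3) dy.
Step 2. Integrate ∫(-2*y*sin(3*y)/3) dy by parts with u = y, dv = (-2*sin(3*y)/3) dy, so v = 2*cos(3*y)/9: now y**2*sin(3*y)/3 + 2*y*cos(3*y)/9 + ∫(-2*cos(3*y)/9) dy.
Step 3. Evaluate the standard form: now y**2*sin(3*y)/3 + 2*y*cos(3*y)/9 - 2*sin(3*y)/27.
Answer: y**2*sin(3*y)/3 + 2*y*cos(3*y)/9 - 2*sin(3*y)/27.


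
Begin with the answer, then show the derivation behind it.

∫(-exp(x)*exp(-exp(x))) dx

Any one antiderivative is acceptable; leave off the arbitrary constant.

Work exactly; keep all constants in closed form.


The answer is exp(-exp(x)).
Step 1. Substitute u = exp(x), turning ∫(-exp(x)*exp(-exp(x))) dx into ∫(-exp(-u)) du: now ∫(-exp(-u)) du.
Step 2. Evaluate the standard form: now exp(-u).
Step 3. Substitute back u = exp(x): now exp(-exp(x)).
Answer: exp(-exp(x)).


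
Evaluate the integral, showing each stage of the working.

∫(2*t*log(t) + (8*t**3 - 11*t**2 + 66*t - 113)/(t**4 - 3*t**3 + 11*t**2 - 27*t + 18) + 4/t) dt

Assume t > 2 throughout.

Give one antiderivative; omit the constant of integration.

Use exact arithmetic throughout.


Step 1. Rewrite: now ∫(4/t) dt + ∫(2*t*log(t)) dt + ∫((8*t**3 - 11*t**2 + 66*t - 113)/(t**4 - 3*t**3 + 11*t**2 - 27*t + 18)) dt.
Step 2. Integrate ∫(2*t*log(t)) dt by parts with u = log(t), dv = (2*t) dt, so v = t**2 [assuming t > 0]: now t**2*log(t) + ∫(4/t) dt + ∫(-t) dt + ∫((8*t**3 - 11*t**2 + 66*t - 113)/(t**4 - 3*t**3 + 11*t**2 - 27*t + 18)) dt.
Step 3. Evaluate the standard form: now t**2*log(t) - t**2/2 + ∫(4/t) dt + ∫((8*t**3 - 11*t**2 + 66*t - 113)/(t**4 - 3*t**3 + 11*t**2 - 27*t + 18)) dt.
Step 4. Evaluate the standard form [assuming t > 0]: now t**2*log(t) - t**2/2 + 4*log(t) + ∫((8*t**3 - 11*t**2 + 66*t - 113)/(t**4 - 3*t**3 + 11*t**2 - 27*t + 18)) dt.
Step 5. Decompose ∫((8*t**3 - 11*t**2 + 66*t - 113)/(t**4 - 3*t**3 + 11*t**2 - 27*t + 18)) dt by partial fractions, (8*t**3 - 11*t**2 + 66*t - 113)/(t**4 - 3*t**3 + 11*t**2 - 27*t + 18) = 2/(t**2 + 9) + 5/(t - 1) + 3/(t - 2): now t**2*log(t) - t**2/2 + 4*log(t) + ∫(3/(t - 2)) dt + ∫(5/(t - 1)) dt + ∫(2/(t**2 + 9)) dt.
Step 6. Evaluate the standard form [assuming t > 1]: now t**2*log(t) - t**2/2 + 4*log(t) + 5*log(t - 1) + ∫(3/(t - 2)) dt + ∫(2/(t**2 + 9)) dt.
Step 7. Evaluate the standard form [assuming t > 2]: now t**2*log(t) - t**2/2 + 4*log(t) + 3*log(t - 2) + 5*log(t - 1) + ∫(2/(t**2 + 9)) dt.
Step 8. Evaluate the standard form: now t**2*log(t) - t**2/2 + 4*log(t) + 3*log(t - 2) + 5*log(t - 1) + 2*atan(t/3)/3.
Answer: t**2*log(t) - t**2/2 + 4*log(t) + 3*log(t - 2) + 5*log(t - 1) + 2*atan(t/3)/3.


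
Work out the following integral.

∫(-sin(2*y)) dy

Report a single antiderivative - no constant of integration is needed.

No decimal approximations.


Answer: cos(2*y)/2.


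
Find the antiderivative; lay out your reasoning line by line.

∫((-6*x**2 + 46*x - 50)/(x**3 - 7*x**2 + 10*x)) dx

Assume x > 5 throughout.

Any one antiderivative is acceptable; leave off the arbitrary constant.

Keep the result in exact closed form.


Step 1. Decompose ∫((-6*x**2 + 46*x - 50)/(x**3 - 7*x**2 + 10*x)) dx by partial fractions, (-6*x**2 + 46*x - 50)/(x**3 - 7*x**2 + 10*x) = -3/(x - 2) + 2/(x - 5) - 5/x: now ∫(-5/x) dx + ∫(2/(x - 5)) dx + ∫(-3/(x - 2)) dx.
Step 2. Evaluate the standard form [assuming x > 0]: now -5*log(x) + ∫(2/(x - 5)) dx + ∫(-3/(x - 2)) dx.
Step 3. Evaluate the standard form [assuming x > 2]: now -5*log(x) - 3*log(x - 2) + ∫(2/(x - 5)) dx.
Step 4. Evaluate the standard form [assuming x > 5]: now -5*log(x) + 2*log(x - 5) - 3*log(x - 2).
Answer: -5*log(x) + 2*log(x - 5) - 3*log(x - 2).


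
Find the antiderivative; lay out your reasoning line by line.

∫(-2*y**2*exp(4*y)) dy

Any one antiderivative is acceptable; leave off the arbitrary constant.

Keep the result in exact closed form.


Step 1. Integrate ∫(-2*y**2*exp(4*y)) dy by parts with u = y**2, dv = (-2*exp(4*y)) dy, so v = -exp(4*y)/2: now -y**2*exp(4*y)/2 + ∫(y*exp(4*y)) dy.
Step 2. Integrate ∫(y*exp(4*y)) dy by parts with u = y, dv = (exp(4*y)) dy, so v = exp(4*y)/4: now -y**2*exp(4*y)/2 + y*exp(4*y)/4 + ∫(-exp(4*y)/4) dy.
Step 3. Evaluate the standard form: now -y**2*exp(4*y)/2 + y*exp(4*y)/4 - exp(4*y)/16.
Answer: -y**2*exp(4*y)/2 + y*exp(4*y)/4 - exp(4*y)/16.


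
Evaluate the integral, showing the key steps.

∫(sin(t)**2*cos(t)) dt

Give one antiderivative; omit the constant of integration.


Step 1. Substitute u = sin(t), turning ∫(sin(t)**2*cos(t)) dt into ∫(u**2) du: now ∫(u**2) du.
Step 2. Evaluate the standard form: now u**3/3.
Step 3. Substitute back u = sin(t): now sin(t)**3/3.
Answer: sin(t)**3/3.


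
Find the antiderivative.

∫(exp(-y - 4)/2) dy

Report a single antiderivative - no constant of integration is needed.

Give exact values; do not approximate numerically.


Answer: -exp(-y - 4)/2.


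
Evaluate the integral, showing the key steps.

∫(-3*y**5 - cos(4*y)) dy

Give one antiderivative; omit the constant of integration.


Step 1. Rewrite: now ∫(-3*y**5) dy + ∫(-cos(4*y)) dy.
Step 2. Evaluate the standard form: now -sin(4*y)/4 + ∫(-3*y**5) dy.
Step 3. Evaluate the standard form: now -y**6/2 - sin(4*y)/4.
Answer: -y**6/2 - sin(4*y)/4.


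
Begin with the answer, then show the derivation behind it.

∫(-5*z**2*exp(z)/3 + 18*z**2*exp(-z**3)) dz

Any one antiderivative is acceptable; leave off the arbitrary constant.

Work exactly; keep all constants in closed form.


The answer is -5*z**2*exp(z)/3 + 10*z*exp(z)/3 - 10*exp(z)/3 - 6*exp(-z**3).
Step 1. Rewrite: now ∫(-5*z**2*exp(z)/3) dz + ∫(18*z**2*exp(-z**3)) dz.
Step 2. Substitute u = z**3, turning ∫(18*z**2*exp(-z**3)) dz into ∫(6*exp(-u)) du: now ∫(-5*z**2*exp(z)/3) dz + ∫(6*exp(-u)) du.
Step 3. Evaluate the standard form: now ∫(-5*z**2*exp(z)/3) dz - 6*exp(-u).
Step 4. Substitute back u = z**3: now ∫(-5*z**2*exp(z)/3) dz - 6*exp(-z**3).
Step 5. Integrate ∫(-5*z**2*exp(z)/3) dz by parts with u = z**2, dv = (-5*exp(z)/3) dz, so v = -5*exp(z)/3: now -5*z**2*exp(z)/3 + ∫(10*z*exp(z)/3) dz - 6*exp(-z**3).
Step 6. Integrate ∫(10*z*exp(z)/3) dz by parts with u = z, dv = (10*exp(z)/3) dz, so v = 10*exp(z)/3: now -5*z**2*exp(z)/3 + 10*z*exp(z)/3 + ∫(-10*exp(z)/3) dz - 6*exp(-z**3).
Step 7. Evaluate the standard form: now -5*z**2*exp(z)/3 + 10*z*exp(z)/3 - 10*exp(z)/3 - 6*exp(-z**3).
Answer: -5*z**2*exp(z)/3 + 10*z*exp(z)/3 - 10*exp(z)/3 - 6*exp(-z**3).


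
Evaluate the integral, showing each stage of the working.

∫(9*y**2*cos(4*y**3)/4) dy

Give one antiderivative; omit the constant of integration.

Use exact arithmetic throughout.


Step 1. Substitute u = y**3, turning ∫(9*y**2*cos(4*y**3)/4) dy into ∫(3*cos(4*u)/4) du: now ∫(3*cos(4*u)/4) du.
Step 2. Evaluate the standard form: now 3*sin(4*u)/16.
Step 3. Substitute back u = y**3: now 3*sin(4*y**3)/16.
Answer: 3*sin(4*y**3)/16.


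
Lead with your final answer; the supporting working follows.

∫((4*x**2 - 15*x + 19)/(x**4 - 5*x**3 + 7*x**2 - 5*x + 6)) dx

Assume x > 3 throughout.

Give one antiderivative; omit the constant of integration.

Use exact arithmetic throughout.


The answer is log(x - 3) - log(x - 2) + 3*atan(x).
Step 1. Decompose ∫((4*x**2 - 15*x + 19)/(x**4 - 5*x**3 + 7*x**2 - 5*x + 6)) dx by partial fractions, (4*x**2 - 15*x + 19)/(x**4 - 5*x**3 + 7*x**2 - 5*x + 6) = 3/(x**2 + 1) - 1/(x - 2) + 1/(x - 3): now ∫(1/(x - 3)) dx + ∫(-1/(x - 2)) dx + ∫(3/(x**2 + 1)) dx.
Step 2. Evaluate the standard form [assuming x > 2]: now -log(x - 2) + ∫(1/(x - 3)) dx + ∫(3/(x**2 + 1)) dx.
Step 3. Evaluate the standard form [assuming x > 3]: now log(x - 3) - log(x - 2) + ∫(3/(x**2 + 1)) dx.
Step 4. Evaluate the standard form: now log(x - 3) - log(x - 2) + 3*atan(x).
Answer: log(x - 3) - log(x - 2) + 3*atan(x).


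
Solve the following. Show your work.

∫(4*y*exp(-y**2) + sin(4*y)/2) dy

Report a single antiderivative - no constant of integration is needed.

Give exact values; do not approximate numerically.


Step 1. Rewrite: now ∫(4*y*exp(-y**2)) dy + ∫(sin(4*y)/2) dy.
Step 2. Evaluate the standard form: now -cos(4*y)/8 + ∫(4*y*exp(-y**2)) dy.
Step 3. Substitute u = y**2, turning ∫(4*y*exp(-y**2)) dy into ∫(2*exp(-u)) du: now -cos(4*y)/8 + ∫(2*exp(-u)) du.
Step 4. Evaluate the standard form: now -cos(4*y)/8 - 2*exp(-u).
Step 5. Substitute back u = y**2: now -cos(4*y)/8 - 2*exp(-y**2).
Answer: -cos(4*y)/8 - 2*exp(-y**2).


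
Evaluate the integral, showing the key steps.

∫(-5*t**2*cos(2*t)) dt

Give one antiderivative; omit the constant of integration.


Step 1. Integrate ∫(-5*t**2*cos(2*t)) dt by parts with u = t**2, dv = (-5*cos(2*t)) dt, so v = -5*sin(2*t)/2: now -5*t**2*sin(2*t)/2 + ∫(5*t*sin(2*t)) dt.
Step 2. Integrate ∫(5*t*sin(2*t)) dt by parts with u = t, dv = (5*sin(2*t)) dt, so v = -5*cos(2*t)/2: now -5*t**2*sin(2*t)/2 - 5*t*cos(2*t)/2 + ∫(5*cos(2*t)/2) dt.
Step 3. Evaluate the standard form: now -5*t**2*sin(2*t)/2 - 5*t*cos(2*t)/2 + 5*sin(2*t)/4.
Answer: -5*t**2*sin(2*t)/2 - 5*t*cos(2*t)/2 + 5*sin(2*t)/4.


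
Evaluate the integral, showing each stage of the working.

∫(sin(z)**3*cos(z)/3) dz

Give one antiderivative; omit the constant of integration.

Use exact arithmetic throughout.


Step 1. Substitute u = sin(z), turning ∫(sin(z)**3*cos(z)/3) dz into ∫(u**3/3) du: now ∫(u**3/3) du.
Step 2. Evaluate the standard form: now u**4/12.
Step 3. Substitute back u = sin(z): now sin(z)**4/12.
Answer: sin(z)**4/12.


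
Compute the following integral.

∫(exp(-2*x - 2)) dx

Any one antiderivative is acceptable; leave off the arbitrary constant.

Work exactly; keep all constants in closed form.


Answer: -exp(-2*x - 2)/2.


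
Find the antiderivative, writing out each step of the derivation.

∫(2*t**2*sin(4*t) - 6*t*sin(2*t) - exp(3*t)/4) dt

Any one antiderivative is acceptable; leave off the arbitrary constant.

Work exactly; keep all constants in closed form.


Step 1. Rewrite: now ∫(-6*t*sin(2*t)) dt + ∫(2*t**2*sin(4*t)) dt + ∫(-exp(3*t)/4) dt.
Step 2. Integrate ∫(-6*t*sin(2*t)) dt by parts with u = t, dv = (-6*sin(2*t)) dt, so v = 3*cos(2*t): now 3*t*cos(2*t) + ∫(2*t**2*sin(4*t)) dt + ∫(-exp(3*t)/4) dt + ∫(-3*cos(2*t)) dt.
Step 3. Evaluate the standard form: now 3*t*cos(2*t) - 3*sin(2*t)/2 + ∫(2*t**2*sin(4*t)) dt + ∫(-exp(3*t)/4) dt.
Step 4. Evaluate the standard form: now 3*t*cos(2*t) - exp(3*t)/12 - 3*sin(2*t)/2 + ∫(2*t**2*sin(4*t)) dt.
Step 5. Integrate ∫(2*t**2*sin(4*t)) dt by parts with u = t**2, dv = (2*sin(4*t)) dt, so v = -cos(4*t)/2: now -t**2*cos(4*t)/2 + 3*t*cos(2*t) - exp(3*t)/12 - 3*sin(2*t)/2 + ∫(t*cos(4*t)) dt.
Step 6. Integrate ∫(t*cos(4*t)) dt by parts with u = t, dv = (cos(4*t)) dt, so v = sin(4*t)/4: now -t**2*cos(4*t)/2 + t*sin(4*t)/4 + 3*t*cos(2*t) - exp(3*t)/12 - 3*sin(2*t)/2 + ∫(-sin(4*t)/4) dt.
Step 7. Evaluate the standard form: now -t**2*cos(4*t)/2 + t*sin(4*t)/4 + 3*t*cos(2*t) - exp(3*t)/12 - 3*sin(2*t)/2 + cos(4*t)/16.
Answer: -t**2*cos(4*t)/2 + t*sin(4*t)/4 + 3*t*cos(2*t) - exp(3*t)/12 - 3*sin(2*t)/2 + cos(4*t)/16.


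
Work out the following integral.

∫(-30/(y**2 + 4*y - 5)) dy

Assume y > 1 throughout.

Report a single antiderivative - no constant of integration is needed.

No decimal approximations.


Answer: -5*log(y - 1) + 5*log(y + 5).


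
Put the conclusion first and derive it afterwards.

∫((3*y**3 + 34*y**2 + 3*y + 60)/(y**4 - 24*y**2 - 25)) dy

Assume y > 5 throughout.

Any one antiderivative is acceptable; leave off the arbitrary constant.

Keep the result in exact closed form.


The answer is 5*log(y - 5) - 2*log(y + 5) - atan(y).
Step 1. Decompose ∫((3*y**3 + 34*y**2 + 3*y + 60)/(y**4 - 24*y**2 - 25)) dy by partial fractions, (3*y**3 + 34*y**2 + 3*y + 60)/(y**4 - 24*y**2 - 25) = -1/(y**2 + 1) - 2/(y + 5) + 5/(y - 5): now ∫(5/(y - 5)) dy + ∫(-2/(y + 5)) dy + ∫(-1/(y**2 + 1)) dy.
Step 2. Evaluate the standard form [assuming y > -5]: now -2*log(y + 5) + ∫(5/(y - 5)) dy + ∫(-1/(y**2 + 1)) dy.
Step 3. Evaluate the standard form [assuming y > 5]: now 5*log(y - 5) - 2*log(y + 5) + ∫(-1/(y**2 + 1)) dy.
Step 4. Evaluate the standard form: now 5*log(y - 5) - 2*log(y + 5) - atan(y).
Answer: 5*log(y - 5) - 2*log(y + 5) - atan(y).


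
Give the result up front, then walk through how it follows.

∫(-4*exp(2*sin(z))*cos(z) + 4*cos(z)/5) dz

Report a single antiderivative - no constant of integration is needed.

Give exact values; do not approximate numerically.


The answer is -2*exp(2*sin(z)) + 4*sin(z)/5.
Step 1. Rewrite: now ∫(-4*exp(2*sin(z))*cos(z)) dz + ∫(4*cos(z)/5) dz.
Step 2. Evaluate the standard form: now 4*sin(z)/5 + ∫(-4*exp(2*sin(z))*cos(z)) dz.
Step 3. Substitute u = sin(z), turning ∫(-4*exp(2*sin(z))*cos(z)) dz into ∫(-4*exp(2*u)) du: now 4*sin(z)/5 + ∫(-4*exp(2*u)) du.
Step 4. Evaluate the standard form: now -2*exp(2*u) + 4*sin(z)/5.
Step 5. Substitute back u = sin(z): now -2*exp(2*sin(z)) + 4*sin(z)/5.
Answer: -2*exp(2*sin(z)) + 4*sin(z)/5.
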